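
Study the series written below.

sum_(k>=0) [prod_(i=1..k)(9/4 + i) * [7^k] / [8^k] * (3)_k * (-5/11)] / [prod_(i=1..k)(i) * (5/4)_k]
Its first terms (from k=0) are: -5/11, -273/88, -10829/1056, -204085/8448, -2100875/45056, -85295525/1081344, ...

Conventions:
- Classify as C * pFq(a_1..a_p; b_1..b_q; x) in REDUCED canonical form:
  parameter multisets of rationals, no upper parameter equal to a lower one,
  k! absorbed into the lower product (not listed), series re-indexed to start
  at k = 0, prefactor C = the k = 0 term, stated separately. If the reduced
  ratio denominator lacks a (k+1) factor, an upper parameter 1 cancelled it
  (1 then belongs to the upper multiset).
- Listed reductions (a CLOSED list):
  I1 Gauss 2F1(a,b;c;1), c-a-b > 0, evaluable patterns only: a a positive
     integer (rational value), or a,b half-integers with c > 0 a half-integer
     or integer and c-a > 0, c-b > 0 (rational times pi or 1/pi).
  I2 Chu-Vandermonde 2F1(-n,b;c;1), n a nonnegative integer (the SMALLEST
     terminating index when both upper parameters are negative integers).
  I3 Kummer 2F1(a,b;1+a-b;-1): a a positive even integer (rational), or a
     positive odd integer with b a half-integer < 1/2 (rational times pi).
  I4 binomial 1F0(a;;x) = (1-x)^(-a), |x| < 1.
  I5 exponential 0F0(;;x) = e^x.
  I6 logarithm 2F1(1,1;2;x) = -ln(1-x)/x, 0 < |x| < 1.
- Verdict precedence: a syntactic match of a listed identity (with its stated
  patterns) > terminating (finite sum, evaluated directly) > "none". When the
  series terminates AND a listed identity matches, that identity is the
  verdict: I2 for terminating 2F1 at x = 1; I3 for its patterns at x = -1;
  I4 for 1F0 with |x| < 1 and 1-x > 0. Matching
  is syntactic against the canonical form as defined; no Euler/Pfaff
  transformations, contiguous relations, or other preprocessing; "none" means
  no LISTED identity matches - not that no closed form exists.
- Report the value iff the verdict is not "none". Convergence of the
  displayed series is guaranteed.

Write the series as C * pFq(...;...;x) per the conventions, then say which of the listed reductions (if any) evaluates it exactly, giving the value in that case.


Key observation: t_0 = -5/11 here, and the running product (C = -5/11) telescopes to a rising factorial.
Consecutive-term ratio: r(k) = (7/8) * (k+3) (k+13/4) / [(k+5/4) (k+1)] - poly over poly, x = (7/8) from leading terms; C = -5/11 at k = 0.

The series (x = 7/8) is 2F1: upper {3, 13/4}, lower {5/4}, prefactor -5/11. Verdict: none (x = 7/8): each listed identity misses the multisets {3, 13/4} ; {5/4}.


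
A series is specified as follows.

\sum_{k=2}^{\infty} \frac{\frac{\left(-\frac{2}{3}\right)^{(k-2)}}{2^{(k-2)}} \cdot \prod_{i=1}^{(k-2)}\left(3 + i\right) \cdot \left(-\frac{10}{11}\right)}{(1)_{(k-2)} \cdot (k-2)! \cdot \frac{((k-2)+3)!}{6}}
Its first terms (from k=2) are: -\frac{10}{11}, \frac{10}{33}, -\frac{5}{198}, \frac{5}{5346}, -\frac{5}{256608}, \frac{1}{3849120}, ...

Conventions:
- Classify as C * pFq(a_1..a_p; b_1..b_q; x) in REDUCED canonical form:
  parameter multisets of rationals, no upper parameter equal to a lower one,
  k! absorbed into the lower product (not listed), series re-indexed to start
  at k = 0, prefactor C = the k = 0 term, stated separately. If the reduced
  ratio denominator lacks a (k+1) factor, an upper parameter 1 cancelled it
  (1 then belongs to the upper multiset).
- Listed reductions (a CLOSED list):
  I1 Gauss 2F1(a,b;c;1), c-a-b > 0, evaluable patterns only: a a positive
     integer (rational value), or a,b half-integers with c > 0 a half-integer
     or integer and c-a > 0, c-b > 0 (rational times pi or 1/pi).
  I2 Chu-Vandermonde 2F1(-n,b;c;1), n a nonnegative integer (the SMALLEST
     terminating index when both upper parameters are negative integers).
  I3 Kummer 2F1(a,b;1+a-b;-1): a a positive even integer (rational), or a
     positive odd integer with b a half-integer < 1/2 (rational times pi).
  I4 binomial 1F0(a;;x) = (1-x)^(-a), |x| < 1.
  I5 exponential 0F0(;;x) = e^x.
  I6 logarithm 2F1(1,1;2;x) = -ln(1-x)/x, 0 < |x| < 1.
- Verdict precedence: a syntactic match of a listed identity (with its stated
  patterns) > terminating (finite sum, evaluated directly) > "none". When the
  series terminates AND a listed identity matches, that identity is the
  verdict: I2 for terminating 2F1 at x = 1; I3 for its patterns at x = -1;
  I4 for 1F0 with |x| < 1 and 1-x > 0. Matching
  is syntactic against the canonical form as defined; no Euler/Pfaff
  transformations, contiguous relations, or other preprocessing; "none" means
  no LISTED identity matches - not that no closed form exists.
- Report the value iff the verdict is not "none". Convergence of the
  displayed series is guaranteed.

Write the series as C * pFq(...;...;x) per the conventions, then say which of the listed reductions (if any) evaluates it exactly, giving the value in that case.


Classification (C = -\frac{10}{11}): 0F1 with upper {-}, lower {1}, argument x = -\frac{1}{3}. Verdict: no listed reduction: x = -\frac{1}{3} and upper {-} fail every I1-I6 pattern.

The tell: x = -\frac{1}{3} and the parameter 4 appears in both the upper and lower lists and cancels.
Consecutive-term ratio: r(k) = -\frac{1}{3} * 1 / [(k+1) (k+1)] ; factor over Q: parameters, x = -\frac{1}{3}, and C = -\frac{10}{11}.


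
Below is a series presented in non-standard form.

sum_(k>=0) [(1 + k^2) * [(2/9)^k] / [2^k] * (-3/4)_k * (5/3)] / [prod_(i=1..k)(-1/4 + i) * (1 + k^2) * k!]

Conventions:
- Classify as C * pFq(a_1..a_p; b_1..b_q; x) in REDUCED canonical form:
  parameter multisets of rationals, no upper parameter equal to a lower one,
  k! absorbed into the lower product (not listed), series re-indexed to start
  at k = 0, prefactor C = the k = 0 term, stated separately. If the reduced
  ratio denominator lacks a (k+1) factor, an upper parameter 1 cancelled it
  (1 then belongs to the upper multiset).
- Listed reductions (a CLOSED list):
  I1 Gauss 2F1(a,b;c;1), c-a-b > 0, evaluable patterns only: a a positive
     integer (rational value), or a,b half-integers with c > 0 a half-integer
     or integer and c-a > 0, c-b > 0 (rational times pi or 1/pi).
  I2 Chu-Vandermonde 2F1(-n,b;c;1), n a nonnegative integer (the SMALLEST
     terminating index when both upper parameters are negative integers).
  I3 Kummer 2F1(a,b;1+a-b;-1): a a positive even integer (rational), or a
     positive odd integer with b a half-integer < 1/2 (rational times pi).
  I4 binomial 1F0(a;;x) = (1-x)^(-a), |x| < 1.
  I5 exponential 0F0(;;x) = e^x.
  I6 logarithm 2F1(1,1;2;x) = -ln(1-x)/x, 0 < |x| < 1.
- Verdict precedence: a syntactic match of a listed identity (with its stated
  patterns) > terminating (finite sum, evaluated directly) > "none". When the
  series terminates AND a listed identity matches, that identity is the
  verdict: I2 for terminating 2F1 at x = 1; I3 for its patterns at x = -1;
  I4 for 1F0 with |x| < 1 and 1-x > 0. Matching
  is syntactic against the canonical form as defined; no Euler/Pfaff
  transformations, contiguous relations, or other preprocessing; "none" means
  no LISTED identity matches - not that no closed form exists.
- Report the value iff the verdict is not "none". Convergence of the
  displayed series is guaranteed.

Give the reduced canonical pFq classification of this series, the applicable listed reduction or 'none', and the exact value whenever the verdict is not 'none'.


Key step: with t_0 = 5/3, the lower running product (C = 5/3) is a rising factorial.
Adjacent-term ratio: r(k) = (1/9) * (k-3/4) / [(k+3/4) (k+1)] - rational in k. x = (1/9); t_0 = 5/3; negate the roots.

At argument 1/9: a 1F1 with upper {-3/4}, lower {3/4}, scaled by C = 5/3. Verdict: none. Every listed pattern misses the 1F1 form at 1/9, upper {-3/4}.


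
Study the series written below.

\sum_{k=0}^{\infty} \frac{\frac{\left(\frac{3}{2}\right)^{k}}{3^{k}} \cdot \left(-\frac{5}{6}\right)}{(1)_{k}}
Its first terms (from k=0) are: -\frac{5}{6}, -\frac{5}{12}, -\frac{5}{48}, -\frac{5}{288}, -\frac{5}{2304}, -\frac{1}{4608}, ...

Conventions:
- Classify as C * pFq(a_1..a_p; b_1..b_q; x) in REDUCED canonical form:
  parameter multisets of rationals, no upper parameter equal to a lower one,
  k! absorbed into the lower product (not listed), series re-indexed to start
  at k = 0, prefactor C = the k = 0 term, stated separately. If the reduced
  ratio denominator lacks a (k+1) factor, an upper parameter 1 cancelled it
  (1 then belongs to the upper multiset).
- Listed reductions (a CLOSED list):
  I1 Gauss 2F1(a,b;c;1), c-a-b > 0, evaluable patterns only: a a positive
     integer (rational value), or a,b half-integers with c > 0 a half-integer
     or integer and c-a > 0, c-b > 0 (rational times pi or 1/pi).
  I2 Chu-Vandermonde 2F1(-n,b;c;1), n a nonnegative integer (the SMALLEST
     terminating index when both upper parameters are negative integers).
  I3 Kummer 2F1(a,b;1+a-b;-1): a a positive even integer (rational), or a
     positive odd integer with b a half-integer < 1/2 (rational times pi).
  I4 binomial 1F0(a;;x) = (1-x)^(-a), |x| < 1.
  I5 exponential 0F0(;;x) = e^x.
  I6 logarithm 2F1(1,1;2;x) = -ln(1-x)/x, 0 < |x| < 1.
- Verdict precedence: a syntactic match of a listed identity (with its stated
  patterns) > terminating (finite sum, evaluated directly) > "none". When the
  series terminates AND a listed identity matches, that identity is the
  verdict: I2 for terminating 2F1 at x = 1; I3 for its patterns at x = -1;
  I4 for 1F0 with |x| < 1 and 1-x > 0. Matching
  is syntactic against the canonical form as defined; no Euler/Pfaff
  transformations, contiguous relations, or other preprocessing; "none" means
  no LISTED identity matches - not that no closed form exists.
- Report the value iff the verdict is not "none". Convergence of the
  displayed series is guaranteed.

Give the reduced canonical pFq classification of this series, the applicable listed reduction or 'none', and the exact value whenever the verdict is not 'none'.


At argument \frac{1}{2}: a 0F0 with upper {-}, lower {-}, scaled by C = -\frac{5}{6}. Verdict at x = \frac{1}{2}: exponential (I5) matches (the 0F0 exponential series at x = \frac{1}{2}). Sum: \left(-\frac{5}{6}\right) \cdot e^{\frac{1}{2}}.

Key step: t_0 = -\frac{5}{6} here, and (1)_k (C = -5/6, x = 1/2) is k! itself.
Term ratio: r(k) = \frac{1}{2} * 1 / [(k+1)] - rational in k. x = \frac{1}{2}; t_0 = -\frac{5}{6}; negate the roots.


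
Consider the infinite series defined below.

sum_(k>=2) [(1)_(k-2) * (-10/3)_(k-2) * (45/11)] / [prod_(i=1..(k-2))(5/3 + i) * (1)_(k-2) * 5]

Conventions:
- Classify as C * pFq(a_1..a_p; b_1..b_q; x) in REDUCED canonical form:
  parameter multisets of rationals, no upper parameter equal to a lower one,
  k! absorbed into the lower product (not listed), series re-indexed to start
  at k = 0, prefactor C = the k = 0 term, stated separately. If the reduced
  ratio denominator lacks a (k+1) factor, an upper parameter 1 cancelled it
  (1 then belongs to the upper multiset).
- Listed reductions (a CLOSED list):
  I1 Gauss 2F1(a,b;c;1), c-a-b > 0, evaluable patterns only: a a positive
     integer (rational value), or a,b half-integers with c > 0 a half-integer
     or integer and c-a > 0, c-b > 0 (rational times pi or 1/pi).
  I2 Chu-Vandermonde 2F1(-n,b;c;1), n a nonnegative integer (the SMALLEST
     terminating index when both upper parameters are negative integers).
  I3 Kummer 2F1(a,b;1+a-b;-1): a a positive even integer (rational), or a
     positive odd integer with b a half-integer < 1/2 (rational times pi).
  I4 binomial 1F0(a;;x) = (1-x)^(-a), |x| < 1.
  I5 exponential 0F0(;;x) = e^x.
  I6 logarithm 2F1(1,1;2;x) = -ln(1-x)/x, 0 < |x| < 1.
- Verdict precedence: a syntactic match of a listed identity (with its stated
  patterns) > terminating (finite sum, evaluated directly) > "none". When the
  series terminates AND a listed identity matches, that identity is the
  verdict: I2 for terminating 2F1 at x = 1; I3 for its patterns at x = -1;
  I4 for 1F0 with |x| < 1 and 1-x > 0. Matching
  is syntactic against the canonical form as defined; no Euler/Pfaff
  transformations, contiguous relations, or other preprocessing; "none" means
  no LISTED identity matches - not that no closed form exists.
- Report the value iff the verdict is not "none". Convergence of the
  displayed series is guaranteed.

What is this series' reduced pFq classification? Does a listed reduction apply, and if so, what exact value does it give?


x = 1 here; the reduced form reads 2F1, upper {-10/3, 1}, lower {8/3}, C = 9/11. Verdict: the Gauss summation I1 fires (x = 1: the Gamma ratio telescopes since c-a-b = 5 > 0 and a = 1 in Z>0). Value: 3/11.

The tell: x = 1 and the constant factors (C = 9/11) combine into one prefactor.
Ratio: r(k) = 1 * (k-10/3) (k+1) / [(k+8/3) (k+1)] ; factor over Q: parameters, x = 1, and C = 9/11.


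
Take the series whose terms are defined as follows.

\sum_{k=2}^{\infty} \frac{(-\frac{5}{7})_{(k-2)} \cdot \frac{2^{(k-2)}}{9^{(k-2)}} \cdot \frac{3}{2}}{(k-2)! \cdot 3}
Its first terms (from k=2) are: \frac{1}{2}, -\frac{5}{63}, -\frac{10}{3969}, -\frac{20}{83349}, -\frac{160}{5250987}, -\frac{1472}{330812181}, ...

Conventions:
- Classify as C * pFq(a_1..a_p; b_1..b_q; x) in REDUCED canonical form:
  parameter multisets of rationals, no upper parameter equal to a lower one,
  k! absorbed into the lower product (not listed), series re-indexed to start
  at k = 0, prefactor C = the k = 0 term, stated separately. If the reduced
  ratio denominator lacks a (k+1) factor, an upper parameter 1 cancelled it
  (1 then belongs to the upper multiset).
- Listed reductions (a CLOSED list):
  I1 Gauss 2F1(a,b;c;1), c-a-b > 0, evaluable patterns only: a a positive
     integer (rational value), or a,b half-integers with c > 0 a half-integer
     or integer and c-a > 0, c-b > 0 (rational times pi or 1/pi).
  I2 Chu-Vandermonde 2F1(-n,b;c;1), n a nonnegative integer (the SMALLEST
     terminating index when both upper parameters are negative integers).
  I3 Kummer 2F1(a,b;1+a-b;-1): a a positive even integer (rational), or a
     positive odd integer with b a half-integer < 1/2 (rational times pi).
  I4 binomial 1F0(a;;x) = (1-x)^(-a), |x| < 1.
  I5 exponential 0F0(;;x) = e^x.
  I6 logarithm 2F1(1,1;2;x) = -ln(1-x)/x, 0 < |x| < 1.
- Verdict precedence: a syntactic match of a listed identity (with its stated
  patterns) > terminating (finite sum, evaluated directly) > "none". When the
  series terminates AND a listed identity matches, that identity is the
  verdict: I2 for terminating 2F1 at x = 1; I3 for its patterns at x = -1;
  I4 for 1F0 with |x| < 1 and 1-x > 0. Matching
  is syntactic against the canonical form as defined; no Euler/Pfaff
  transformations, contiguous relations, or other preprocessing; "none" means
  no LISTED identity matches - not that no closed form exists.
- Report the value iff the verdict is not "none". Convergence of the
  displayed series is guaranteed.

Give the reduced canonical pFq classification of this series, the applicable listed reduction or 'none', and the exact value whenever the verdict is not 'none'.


Reduced: x = \frac{2}{9}, 1F0, upper = {-\frac{5}{7}}, lower = {-}, C = \frac{1}{2}. Verdict: the binomial series (I4) matches (the 1F0 binomial series: exponent 5/7, x = \frac{2}{9}). Its exact value is \frac{1}{2} \cdot \left(\frac{7}{9}\right)^{\frac{5}{7}}.

First insight: t_0 being \frac{1}{2}, the constant factors (prefactor 1/2) combine into one prefactor.
Term ratio: r(k) = \frac{2}{9} * (k-\frac{5}{7}) / [(k+1)] - rational in k. x = \frac{2}{9}; t_0 = \frac{1}{2}; negate the roots.


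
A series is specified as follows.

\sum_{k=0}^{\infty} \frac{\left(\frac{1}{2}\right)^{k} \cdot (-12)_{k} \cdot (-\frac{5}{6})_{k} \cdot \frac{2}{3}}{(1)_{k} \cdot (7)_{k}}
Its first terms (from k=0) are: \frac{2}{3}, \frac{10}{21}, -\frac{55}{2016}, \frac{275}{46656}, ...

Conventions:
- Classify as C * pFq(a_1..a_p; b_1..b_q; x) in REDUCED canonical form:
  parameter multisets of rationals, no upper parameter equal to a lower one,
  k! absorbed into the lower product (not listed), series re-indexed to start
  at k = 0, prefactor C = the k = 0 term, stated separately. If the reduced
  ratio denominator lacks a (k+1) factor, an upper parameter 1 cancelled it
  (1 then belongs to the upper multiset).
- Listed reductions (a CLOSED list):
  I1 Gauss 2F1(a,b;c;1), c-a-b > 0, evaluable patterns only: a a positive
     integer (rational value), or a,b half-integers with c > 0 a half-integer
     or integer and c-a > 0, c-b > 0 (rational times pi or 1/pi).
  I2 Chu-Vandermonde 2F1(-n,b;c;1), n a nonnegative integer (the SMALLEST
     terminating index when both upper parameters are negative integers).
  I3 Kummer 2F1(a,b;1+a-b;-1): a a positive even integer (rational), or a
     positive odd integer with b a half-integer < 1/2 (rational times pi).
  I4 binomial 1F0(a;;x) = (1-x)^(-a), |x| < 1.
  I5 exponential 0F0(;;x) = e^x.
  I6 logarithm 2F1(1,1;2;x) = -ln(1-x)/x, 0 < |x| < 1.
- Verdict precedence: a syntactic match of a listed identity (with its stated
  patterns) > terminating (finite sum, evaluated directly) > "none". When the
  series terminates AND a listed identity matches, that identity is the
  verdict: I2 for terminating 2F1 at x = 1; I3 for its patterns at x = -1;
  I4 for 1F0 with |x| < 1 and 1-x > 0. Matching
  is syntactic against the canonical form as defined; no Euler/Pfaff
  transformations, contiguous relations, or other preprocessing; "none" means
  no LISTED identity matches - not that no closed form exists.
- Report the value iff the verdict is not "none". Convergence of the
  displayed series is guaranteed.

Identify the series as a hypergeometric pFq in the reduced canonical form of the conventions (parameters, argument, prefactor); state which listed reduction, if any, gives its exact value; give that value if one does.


This is \frac{2}{3} * 2F1(-12, -\frac{5}{6}; 7; \frac{1}{2}) in reduced canonical form. Verdict: terminating - the sum ends at index 12 because -12 is a negative integer; exact evaluation follows. Hence: \frac{5323994538865003121609}{4752264990638016036864}.

Key step: t_0 being \frac{2}{3}, (1)_k (C = 2/3, x = 1/2) is k! itself.
Step ratio: r(k) = \frac{1}{2} * (k-12) (k-\frac{5}{6}) / [(k+7) (k+1)] - poly over poly, x = \frac{1}{2} from leading terms; C = \frac{2}{3} at k = 0.


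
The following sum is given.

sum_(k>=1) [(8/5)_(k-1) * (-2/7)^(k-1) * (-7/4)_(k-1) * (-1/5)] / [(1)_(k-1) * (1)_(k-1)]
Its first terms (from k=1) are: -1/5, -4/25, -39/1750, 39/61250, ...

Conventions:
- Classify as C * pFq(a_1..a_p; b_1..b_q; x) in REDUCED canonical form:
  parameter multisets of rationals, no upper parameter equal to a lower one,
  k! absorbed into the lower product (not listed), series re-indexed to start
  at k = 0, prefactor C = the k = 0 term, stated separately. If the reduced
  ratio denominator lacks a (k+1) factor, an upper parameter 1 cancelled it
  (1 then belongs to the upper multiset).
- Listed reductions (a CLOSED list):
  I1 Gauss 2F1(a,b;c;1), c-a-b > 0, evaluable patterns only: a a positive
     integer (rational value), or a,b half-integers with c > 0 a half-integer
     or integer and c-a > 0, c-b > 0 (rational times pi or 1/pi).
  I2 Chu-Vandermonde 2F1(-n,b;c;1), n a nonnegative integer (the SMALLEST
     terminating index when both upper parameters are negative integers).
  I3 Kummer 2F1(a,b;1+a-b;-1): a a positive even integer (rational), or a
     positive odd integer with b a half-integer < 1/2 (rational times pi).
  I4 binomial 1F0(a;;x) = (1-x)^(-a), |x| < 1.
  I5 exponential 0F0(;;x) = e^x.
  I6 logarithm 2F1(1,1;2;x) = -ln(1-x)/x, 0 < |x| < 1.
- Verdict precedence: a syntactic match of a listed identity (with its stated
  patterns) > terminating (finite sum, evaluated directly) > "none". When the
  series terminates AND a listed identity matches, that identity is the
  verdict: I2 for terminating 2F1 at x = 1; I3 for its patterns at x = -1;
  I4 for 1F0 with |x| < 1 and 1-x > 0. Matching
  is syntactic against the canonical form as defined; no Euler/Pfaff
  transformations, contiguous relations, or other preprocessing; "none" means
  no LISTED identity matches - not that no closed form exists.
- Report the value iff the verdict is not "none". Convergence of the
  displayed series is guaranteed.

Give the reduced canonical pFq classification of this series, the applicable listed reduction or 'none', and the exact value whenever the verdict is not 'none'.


First insight: with t_0 = -1/5, (1)_k (C = -1/5) is k! itself.
Ratio: r(k) = (-2/7) * (k-7/4) (k+8/5) / [(k+1) (k+1)] ; factor over Q: parameters, x = (-2/7), and C = -1/5.

Canonical form: C = -1/5 times 2F1 with upper {-7/4, 8/5}, lower {1}, x = -2/7. Verdict: none (x = -2/7): each listed identity misses the multisets {-7/4, 8/5} ; {1}.


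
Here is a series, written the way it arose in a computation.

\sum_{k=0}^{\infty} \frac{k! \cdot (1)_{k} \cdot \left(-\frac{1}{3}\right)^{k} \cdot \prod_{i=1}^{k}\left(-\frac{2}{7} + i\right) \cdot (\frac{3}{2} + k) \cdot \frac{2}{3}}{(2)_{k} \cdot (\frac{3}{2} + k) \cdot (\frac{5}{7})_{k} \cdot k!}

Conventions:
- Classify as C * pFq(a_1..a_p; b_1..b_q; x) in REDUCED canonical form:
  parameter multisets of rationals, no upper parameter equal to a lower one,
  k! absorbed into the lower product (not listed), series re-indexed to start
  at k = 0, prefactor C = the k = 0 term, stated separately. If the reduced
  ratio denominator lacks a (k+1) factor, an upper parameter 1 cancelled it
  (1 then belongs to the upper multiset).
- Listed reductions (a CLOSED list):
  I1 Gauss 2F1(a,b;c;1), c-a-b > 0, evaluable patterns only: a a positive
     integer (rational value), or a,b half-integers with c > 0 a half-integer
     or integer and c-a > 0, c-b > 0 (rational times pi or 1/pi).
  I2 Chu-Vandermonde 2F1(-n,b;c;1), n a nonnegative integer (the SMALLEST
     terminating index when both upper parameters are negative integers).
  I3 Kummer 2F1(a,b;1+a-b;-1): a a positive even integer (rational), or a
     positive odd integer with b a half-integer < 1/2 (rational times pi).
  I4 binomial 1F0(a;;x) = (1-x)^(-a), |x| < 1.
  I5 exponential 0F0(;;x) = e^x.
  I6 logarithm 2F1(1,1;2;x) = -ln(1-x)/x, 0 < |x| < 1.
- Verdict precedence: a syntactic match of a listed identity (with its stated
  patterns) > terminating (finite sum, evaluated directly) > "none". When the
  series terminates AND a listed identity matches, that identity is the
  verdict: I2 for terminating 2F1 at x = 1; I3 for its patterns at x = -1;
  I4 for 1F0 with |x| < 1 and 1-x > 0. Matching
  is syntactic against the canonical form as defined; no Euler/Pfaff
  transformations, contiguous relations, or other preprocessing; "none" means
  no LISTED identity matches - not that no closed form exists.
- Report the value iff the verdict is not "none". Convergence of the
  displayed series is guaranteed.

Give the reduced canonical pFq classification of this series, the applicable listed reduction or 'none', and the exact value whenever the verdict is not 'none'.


The series (x = -\frac{1}{3}) is 2F1: upper {1, 1}, lower {2}, prefactor \frac{2}{3}. Verdict (x = -\frac{1}{3}): the logarithmic series (I6) applies (the logarithm: parameters (1,1;2), x = -\frac{1}{3}). Its exact value is 2 \cdot \ln\left(\frac{4}{3}\right).

First insight: t_0 being \frac{2}{3}, striking the common factor k + 3/2 reduces the term (C = 2/3, x = -1/3).
Adjacent-term ratio: r(k) = -\frac{1}{3} * (k+1) (k+1) / [(k+2) (k+1)] ; factor over Q: parameters, x = -\frac{1}{3}, and C = \frac{2}{3}.


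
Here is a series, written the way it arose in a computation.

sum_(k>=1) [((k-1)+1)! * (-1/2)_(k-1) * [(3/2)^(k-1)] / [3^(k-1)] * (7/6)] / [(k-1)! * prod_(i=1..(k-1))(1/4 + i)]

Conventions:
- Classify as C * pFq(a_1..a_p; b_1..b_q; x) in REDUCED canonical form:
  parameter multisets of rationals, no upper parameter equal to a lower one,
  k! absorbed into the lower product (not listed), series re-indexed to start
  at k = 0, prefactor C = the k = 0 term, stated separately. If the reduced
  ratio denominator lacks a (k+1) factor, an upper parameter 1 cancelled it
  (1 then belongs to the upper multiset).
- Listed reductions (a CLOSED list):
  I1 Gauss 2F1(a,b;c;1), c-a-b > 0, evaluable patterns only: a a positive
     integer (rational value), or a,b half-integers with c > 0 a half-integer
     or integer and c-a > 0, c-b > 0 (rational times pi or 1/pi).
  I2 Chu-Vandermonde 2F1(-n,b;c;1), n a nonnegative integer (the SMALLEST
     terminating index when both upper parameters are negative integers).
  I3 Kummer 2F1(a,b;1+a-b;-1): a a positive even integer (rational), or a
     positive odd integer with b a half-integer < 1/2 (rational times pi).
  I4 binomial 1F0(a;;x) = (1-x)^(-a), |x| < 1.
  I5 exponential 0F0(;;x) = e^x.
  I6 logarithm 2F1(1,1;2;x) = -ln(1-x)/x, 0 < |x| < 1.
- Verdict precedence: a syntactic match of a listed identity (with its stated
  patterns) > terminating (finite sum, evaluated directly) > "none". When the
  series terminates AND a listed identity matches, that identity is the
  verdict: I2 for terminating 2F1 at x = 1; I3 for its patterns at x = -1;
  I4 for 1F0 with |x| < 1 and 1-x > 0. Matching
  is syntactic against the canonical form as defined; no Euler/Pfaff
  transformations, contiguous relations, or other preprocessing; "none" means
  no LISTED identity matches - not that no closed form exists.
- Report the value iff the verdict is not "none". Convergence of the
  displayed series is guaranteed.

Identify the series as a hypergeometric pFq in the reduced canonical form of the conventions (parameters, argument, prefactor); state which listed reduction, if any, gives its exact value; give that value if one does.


Classification (C = 7/6): 2F1 with upper {-1/2, 2}, lower {5/4}, argument x = 1/2. Verdict: none - at argument 1/2 the multisets {-1/2, 2} ; {5/4} match no listed identity.

Key step: from the first term 7/6: the lower running product (C = 7/6) is a rising factorial.
Consecutive-term ratio: r(k) = (1/2) * (k-1/2) (k+2) / [(k+5/4) (k+1)] - poly over poly, x = (1/2) from leading terms; C = 7/6 at k = 0.


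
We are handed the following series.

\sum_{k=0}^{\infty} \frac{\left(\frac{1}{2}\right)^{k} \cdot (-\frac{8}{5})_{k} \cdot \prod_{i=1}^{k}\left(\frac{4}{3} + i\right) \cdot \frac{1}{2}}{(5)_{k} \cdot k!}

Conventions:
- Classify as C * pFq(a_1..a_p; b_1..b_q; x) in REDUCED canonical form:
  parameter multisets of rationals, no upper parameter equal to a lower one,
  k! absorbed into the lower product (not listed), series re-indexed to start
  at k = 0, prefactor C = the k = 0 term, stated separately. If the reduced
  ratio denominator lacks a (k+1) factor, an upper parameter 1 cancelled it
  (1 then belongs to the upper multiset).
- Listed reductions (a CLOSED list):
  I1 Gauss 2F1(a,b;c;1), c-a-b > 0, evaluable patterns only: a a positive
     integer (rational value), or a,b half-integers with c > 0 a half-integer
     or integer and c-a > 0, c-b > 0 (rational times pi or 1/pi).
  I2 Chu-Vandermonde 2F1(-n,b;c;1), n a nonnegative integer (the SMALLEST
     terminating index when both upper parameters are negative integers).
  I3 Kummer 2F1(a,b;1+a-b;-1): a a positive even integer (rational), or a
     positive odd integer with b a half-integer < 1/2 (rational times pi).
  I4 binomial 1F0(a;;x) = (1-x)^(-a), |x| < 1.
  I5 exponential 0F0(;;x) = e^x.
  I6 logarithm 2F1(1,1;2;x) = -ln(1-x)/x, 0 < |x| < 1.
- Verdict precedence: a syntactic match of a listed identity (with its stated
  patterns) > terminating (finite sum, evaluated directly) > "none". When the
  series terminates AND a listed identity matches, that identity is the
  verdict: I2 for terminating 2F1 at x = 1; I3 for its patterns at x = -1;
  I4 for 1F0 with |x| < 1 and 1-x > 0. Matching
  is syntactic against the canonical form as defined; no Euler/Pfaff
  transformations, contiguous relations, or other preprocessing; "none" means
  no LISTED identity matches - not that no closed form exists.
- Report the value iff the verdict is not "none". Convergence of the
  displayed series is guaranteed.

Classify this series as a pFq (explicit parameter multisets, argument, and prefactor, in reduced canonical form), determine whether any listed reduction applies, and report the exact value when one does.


Reduced: x = \frac{1}{2}, 2F1, upper = {-\frac{8}{5}, \frac{7}{3}}, lower = {5}, C = \frac{1}{2}. Verdict: none here - no I1-I6 shape fits x = \frac{1}{2} with lower {5}.

First insight: from the first term \frac{1}{2}: the running product (prefactor 1/2) telescopes to a rising factorial.
Adjacent-term ratio: r(k) = \frac{1}{2} * (k-\frac{8}{5}) (k+\frac{7}{3}) / [(k+5) (k+1)] - rational; roots negated = parameters, x = \frac{1}{2}, C = \frac{1}{2}.


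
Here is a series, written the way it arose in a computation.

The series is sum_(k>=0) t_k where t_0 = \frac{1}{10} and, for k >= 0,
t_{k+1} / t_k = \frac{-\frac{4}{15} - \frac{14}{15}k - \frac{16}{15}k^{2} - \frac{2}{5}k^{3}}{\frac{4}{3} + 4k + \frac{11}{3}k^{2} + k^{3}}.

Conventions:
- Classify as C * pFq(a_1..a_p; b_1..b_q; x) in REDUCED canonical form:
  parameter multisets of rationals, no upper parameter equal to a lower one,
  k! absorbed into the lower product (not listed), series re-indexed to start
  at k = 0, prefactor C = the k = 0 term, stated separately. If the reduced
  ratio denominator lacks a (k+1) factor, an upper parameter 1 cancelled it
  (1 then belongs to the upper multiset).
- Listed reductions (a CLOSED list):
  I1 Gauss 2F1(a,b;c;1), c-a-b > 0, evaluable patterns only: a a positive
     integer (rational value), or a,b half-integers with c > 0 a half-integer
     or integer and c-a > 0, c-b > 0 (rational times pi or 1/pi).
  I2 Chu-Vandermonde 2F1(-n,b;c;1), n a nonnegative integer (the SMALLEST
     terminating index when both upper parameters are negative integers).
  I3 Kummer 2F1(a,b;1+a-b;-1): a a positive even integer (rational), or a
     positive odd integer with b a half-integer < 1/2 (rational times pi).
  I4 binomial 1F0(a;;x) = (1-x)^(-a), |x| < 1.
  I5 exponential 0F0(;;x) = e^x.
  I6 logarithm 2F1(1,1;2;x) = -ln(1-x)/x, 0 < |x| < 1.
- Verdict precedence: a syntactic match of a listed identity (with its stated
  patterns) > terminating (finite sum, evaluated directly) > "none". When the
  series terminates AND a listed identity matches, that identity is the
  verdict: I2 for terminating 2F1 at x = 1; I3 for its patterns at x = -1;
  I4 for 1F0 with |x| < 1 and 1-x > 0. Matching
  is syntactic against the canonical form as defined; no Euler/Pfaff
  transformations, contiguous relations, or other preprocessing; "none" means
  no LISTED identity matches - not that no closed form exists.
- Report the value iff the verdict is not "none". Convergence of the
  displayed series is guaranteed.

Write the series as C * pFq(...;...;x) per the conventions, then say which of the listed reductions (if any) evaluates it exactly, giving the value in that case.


Canonical form: C = \frac{1}{10} times 2F1 with upper {1, 1}, lower {2}, x = -\frac{2}{5}. Verdict: the logarithmic series (I6) fires (the logarithm: parameters (1,1;2), x = -\frac{2}{5}). Exact value: \frac{1}{4} \cdot \ln\left(\frac{7}{5}\right).

Key observation: from the first term \frac{1}{10}: the ratio is unreduced: k + 2/3 divides both sides (C = 1/10, x = -2/5).
Step ratio: r(k) = -\frac{2}{5} * (k+1) (k+1) / [(k+2) (k+1)] - rational; roots negated = parameters, x = -\frac{2}{5}, C = \frac{1}{10}.


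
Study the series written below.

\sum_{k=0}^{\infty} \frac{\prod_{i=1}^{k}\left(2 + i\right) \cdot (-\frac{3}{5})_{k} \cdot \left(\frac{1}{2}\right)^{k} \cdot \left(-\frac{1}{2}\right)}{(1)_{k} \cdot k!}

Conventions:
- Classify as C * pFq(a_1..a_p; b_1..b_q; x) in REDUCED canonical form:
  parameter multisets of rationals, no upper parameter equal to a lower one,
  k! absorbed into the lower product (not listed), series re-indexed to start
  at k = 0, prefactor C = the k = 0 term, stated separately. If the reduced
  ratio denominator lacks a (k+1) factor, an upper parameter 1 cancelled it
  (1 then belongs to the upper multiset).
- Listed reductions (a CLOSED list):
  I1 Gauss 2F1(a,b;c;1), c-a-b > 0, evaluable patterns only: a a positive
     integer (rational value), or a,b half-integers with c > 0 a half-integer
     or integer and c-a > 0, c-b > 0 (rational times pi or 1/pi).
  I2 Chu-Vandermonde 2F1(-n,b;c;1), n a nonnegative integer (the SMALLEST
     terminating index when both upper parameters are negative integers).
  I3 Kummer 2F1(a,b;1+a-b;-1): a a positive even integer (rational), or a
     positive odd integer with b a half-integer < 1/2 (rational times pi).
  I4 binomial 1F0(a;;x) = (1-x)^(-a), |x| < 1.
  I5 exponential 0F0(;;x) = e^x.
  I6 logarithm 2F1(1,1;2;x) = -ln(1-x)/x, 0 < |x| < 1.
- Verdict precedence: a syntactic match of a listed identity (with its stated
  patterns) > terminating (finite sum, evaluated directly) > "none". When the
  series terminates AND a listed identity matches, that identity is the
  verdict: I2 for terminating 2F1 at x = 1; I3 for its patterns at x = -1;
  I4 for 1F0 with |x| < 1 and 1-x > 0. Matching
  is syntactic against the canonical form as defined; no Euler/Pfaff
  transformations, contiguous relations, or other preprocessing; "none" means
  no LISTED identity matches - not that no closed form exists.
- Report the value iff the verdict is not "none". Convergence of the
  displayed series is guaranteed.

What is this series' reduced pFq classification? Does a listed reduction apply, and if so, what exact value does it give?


This is -\frac{1}{2} * 2F1(-\frac{3}{5}, 3; 1; \frac{1}{2}) in reduced canonical form. Verdict: no listed reduction: x = \frac{1}{2} and upper {-\frac{3}{5}, 3} fail every I1-I6 pattern.

Structural cue: t_0 being -\frac{1}{2}, the running product (prefactor -1/2) telescopes to a rising factorial.
Step ratio: r(k) = \frac{1}{2} * (k-\frac{3}{5}) (k+3) / [(k+1) (k+1)] ; factor over Q: parameters, x = \frac{1}{2}, and C = -\frac{1}{2}.


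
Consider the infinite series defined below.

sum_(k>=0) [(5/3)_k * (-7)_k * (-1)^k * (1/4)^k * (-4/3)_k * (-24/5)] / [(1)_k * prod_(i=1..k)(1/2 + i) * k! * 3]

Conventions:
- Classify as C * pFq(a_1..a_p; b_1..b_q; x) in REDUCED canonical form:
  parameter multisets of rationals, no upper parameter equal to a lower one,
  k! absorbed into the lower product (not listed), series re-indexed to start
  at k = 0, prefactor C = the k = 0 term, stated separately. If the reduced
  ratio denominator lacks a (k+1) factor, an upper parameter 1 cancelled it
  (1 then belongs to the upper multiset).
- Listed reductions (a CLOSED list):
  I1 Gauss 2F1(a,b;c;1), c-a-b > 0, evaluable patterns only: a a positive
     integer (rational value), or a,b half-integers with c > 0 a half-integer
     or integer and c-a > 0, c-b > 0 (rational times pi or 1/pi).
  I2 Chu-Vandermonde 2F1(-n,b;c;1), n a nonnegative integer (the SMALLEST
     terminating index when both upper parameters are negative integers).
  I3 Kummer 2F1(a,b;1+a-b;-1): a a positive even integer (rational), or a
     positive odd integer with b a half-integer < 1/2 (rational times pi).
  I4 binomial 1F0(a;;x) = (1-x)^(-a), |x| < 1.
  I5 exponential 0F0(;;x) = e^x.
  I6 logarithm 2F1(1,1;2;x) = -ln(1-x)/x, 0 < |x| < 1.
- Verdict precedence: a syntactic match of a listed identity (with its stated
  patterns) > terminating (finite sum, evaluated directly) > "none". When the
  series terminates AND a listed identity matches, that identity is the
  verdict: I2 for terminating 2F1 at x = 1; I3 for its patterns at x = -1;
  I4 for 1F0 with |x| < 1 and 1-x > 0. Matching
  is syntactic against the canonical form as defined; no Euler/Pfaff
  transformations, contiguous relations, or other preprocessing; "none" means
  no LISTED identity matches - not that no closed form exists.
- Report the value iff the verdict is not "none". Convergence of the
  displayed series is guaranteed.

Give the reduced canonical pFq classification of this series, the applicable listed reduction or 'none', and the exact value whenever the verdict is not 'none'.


The series (x = -1/4) is 3F2: upper {-7, -4/3, 5/3}, lower {1, 3/2}, prefactor -8/5. Verdict: terminating. With -7 upstairs the series is a 8-term polynomial sum; evaluated term by term. Its exact value is 438575817344/226640986065.

Structural cue: t_0 = -8/5 here, and the constant factors (C = -8/5, x = -1/4) combine into one prefactor.
Term ratio: r(k) = (-1/4) * (k-7) (k-4/3) (k+5/3) / [(k+1) (k+3/2) (k+1)] - rational in k, leading ratio (-1/4); with t_0 = -8/5, classification follows.


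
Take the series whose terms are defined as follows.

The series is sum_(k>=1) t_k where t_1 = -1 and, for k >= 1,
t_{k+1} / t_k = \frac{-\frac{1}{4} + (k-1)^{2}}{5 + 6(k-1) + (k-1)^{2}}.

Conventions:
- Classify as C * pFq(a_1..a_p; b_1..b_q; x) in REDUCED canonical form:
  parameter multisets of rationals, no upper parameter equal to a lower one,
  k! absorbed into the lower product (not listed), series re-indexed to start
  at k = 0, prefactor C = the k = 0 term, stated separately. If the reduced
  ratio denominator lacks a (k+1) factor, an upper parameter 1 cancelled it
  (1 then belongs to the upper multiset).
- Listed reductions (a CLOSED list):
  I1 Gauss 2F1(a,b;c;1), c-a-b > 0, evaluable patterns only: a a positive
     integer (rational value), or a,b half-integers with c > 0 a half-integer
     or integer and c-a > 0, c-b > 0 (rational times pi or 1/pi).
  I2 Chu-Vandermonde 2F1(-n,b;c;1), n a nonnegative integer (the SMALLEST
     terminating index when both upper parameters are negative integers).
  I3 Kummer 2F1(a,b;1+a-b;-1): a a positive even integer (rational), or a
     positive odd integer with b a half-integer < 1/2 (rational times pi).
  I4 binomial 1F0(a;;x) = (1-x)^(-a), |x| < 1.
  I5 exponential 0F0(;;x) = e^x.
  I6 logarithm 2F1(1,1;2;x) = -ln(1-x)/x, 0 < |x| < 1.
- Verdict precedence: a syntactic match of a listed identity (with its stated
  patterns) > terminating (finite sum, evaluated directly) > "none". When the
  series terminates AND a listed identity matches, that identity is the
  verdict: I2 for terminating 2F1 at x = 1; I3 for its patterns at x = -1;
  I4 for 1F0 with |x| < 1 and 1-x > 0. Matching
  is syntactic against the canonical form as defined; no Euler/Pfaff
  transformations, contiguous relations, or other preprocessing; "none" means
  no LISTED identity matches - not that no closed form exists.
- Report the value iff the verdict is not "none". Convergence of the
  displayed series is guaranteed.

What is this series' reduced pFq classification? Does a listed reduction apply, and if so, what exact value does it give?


Reduced: x = 1, 2F1, upper = {-\frac{1}{2}, \frac{1}{2}}, lower = {5}, C = -1. Verdict: this is Gauss (I1, half-integer pattern) (x = 1; upper {-\frac{1}{2}, \frac{1}{2}} half-integers, c = 5 in the evaluable pattern). Hence: \left(-\frac{32768}{11025}\right) / \pi.

First insight: from the first term -1: roots of the ratio polynomials (C = -1, x = 1) are the negated parameters.
Ratio: r(k) = 1 * (k-\frac{1}{2}) (k+\frac{1}{2}) / [(k+5) (k+1)] - poly over poly, x = 1 from leading terms; C = -1 at k = 0.


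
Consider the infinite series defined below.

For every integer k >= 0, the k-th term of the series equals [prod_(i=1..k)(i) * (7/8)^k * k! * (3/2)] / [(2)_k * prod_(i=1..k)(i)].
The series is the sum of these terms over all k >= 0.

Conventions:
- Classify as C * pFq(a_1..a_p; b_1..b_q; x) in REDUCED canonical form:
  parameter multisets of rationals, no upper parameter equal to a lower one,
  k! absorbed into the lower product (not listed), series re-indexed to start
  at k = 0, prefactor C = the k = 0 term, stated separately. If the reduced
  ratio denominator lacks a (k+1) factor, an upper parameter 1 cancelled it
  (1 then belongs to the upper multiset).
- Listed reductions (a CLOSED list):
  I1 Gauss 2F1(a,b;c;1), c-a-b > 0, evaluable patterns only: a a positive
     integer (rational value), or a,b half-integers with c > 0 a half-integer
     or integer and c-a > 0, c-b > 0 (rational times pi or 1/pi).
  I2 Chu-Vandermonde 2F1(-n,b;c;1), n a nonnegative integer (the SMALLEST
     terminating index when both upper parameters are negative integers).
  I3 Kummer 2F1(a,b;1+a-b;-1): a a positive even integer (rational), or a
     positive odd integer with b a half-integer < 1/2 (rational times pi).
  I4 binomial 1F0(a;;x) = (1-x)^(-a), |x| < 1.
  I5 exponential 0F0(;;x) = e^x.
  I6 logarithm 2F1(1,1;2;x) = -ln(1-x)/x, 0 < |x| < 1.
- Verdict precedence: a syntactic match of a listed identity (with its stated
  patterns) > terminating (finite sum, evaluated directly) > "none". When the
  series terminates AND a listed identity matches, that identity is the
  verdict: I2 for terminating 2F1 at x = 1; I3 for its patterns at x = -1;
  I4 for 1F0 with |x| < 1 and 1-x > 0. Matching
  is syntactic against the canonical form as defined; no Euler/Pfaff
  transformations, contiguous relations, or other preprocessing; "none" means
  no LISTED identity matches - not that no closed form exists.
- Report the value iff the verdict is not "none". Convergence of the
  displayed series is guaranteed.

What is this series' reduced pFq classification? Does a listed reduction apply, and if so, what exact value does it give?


Reduced: x = 7/8, 2F1, upper = {1, 1}, lower = {2}, C = 3/2. Verdict (x = 7/8): logarithm (I6) applies (the logarithm: parameters (1,1;2), x = 7/8). Value: (-12/7) * ln(1/8).

First insight: t_0 = 3/2 here, and the product of the first k integers (C = 3/2, x = 7/8) is k!.
Consecutive-term ratio: r(k) = (7/8) * (k+1) (k+1) / [(k+2) (k+1)] ; factor over Q: parameters, x = (7/8), and C = 3/2.
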